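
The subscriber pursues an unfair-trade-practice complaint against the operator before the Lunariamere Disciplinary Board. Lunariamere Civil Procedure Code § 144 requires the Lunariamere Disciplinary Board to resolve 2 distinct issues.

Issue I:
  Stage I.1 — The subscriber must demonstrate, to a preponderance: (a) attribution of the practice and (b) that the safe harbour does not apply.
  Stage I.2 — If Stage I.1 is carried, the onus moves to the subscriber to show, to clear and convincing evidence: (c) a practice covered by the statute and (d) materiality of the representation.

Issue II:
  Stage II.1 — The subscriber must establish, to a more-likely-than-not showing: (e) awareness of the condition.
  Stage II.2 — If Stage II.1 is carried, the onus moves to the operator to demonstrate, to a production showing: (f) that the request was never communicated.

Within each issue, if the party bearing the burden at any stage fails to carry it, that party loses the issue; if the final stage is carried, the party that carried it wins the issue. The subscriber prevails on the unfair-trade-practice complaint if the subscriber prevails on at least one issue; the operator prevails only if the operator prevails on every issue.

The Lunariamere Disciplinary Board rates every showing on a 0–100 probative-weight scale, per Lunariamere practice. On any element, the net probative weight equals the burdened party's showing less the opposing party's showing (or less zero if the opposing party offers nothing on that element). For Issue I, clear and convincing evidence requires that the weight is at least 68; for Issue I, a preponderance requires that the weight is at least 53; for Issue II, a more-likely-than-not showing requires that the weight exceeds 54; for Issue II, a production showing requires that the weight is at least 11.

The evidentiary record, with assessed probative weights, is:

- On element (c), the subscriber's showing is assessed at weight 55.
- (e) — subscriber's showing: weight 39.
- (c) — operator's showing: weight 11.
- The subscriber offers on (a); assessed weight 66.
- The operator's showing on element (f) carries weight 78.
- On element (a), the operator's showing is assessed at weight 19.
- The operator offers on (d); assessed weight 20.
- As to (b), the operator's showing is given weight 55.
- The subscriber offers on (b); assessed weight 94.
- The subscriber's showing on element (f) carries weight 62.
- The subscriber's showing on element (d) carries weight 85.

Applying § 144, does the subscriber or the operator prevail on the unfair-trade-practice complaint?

operator

— Issue I —
At Stage I.1 the subscriber must meet a preponderance (weight is at least 53): on (a) the weight is 66 less the opposing 19 gives net 47, which does not reach 53, so (a) does not meet the standard; on (b) the weight is 94 less the opposing 55 gives net 39, < 53, so (b) does not meet the standard.
  Not every element is met, so the subscriber fails to carry Stage I.1.
So the operator prevails on this issue.
— Issue II —
Stage II.1 (subscriber, a more-likely-than-not showing, weight exceeds 54): (e) 39 ≤ 54 — fails.
  Not every element is met, so the subscriber fails to carry Stage II.1.
The operator prevails on this issue.
Per-issue: Issue I → operator; Issue II → operator. The subscriber must prevail on at least one issue; overall, the operator prevails.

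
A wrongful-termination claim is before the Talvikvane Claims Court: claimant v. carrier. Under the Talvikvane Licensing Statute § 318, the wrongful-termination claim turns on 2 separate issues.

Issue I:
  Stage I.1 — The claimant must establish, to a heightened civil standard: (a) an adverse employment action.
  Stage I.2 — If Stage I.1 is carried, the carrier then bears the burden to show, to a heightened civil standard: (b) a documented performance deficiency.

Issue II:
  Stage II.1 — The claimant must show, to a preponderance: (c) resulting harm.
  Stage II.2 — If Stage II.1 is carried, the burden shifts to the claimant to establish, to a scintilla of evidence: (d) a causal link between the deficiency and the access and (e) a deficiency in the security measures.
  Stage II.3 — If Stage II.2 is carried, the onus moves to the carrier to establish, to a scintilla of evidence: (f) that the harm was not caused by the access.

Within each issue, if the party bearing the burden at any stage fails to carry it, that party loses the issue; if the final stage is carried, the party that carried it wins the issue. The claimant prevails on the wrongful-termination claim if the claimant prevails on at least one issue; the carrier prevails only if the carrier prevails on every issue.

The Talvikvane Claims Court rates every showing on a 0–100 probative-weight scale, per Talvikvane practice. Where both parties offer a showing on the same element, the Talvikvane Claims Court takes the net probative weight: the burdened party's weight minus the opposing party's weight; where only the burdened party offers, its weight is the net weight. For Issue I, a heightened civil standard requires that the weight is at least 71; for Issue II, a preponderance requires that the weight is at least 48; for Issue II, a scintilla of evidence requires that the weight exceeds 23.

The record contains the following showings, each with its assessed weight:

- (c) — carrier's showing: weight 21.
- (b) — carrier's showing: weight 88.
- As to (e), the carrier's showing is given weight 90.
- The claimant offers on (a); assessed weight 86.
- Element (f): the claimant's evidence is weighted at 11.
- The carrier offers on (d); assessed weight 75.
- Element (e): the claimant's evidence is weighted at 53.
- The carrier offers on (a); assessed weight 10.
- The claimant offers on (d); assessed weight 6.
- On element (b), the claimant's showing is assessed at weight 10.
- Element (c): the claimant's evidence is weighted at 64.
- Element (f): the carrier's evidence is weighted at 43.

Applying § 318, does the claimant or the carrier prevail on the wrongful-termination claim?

carrier

— Issue I —
Stage I.1 — burden on claimant; standard: a heightened civil standard (weight is at least 71).
    (a): 86 − 10 = 76 ≥ 71 [met]
  Stage I.1 is satisfied; the onus moves to the carrier.
Stage I.2 — burden on carrier; standard: a heightened civil standard (weight is at least 71).
    (b): 88 − 10 = 78 ≥ 71 [met]
  Stage I.2 carried; the final stage is satisfied.
All stages carried — the carrier prevails on this issue.
— Issue II —
Stage II.1 — burden on claimant; standard: a preponderance (weight is at least 48).
    (c): 64 − 21 = 43 < 48 [not met]
  The claimant does not carry Stage II.1.
The carrier prevails on this issue.
Per-issue: Issue I → carrier; Issue II → carrier. The claimant must prevail on at least one issue; overall, the carrier prevails.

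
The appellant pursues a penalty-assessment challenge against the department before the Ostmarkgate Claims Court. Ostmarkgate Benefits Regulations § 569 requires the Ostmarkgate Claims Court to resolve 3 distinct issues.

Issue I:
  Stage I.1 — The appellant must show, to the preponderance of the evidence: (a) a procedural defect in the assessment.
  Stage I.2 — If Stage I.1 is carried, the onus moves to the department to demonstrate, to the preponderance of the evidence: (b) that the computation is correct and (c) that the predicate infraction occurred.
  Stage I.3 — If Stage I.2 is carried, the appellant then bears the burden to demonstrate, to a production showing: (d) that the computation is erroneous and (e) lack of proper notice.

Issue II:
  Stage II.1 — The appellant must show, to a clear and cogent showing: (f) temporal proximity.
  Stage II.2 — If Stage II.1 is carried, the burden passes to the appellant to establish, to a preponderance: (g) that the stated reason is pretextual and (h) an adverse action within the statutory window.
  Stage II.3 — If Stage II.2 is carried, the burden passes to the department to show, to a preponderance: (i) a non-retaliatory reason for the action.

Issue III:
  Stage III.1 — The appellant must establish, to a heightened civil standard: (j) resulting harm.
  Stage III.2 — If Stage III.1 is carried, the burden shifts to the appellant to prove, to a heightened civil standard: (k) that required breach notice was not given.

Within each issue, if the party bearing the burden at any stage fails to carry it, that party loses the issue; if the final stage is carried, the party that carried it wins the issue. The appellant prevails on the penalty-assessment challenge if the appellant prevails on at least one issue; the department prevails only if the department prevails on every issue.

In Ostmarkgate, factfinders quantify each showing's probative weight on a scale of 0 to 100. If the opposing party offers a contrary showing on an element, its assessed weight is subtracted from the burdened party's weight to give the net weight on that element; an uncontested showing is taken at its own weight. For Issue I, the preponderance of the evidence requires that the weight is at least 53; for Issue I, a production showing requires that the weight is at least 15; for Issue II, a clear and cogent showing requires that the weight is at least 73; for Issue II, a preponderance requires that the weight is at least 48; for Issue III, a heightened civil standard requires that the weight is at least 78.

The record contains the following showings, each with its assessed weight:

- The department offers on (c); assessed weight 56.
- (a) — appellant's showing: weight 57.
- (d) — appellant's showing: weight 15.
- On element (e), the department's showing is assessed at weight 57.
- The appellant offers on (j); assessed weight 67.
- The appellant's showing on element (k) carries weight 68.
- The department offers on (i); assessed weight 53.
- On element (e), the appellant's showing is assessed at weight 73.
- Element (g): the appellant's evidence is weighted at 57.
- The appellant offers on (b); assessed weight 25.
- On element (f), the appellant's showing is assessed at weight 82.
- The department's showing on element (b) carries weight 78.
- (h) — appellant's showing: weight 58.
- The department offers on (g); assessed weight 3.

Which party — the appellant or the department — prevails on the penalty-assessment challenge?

appellant

— Issue I —
At Stage I.1 the appellant must meet the preponderance of the evidence (weight is at least 53): on (a) the weight is 57, ≥ 53, so (a) meets the standard.
  Stage I.1 carried; the burden shifts to the department.
At Stage I.2 the department must meet the preponderance of the evidence (weight is at least 53): on (b) the weight is 78 less the opposing 25 gives net 53, ≥ 53, so (b) meets the standard; on (c) the weight is 56, ≥ 53, so (c) meets the standard.
  Stage I.2 is satisfied; the onus moves to the appellant.
At Stage I.3 the appellant must meet a production showing (weight is at least 15): on (d) the weight is 15, which does reach 15, so (d) meets the standard; on (e) the weight is 73 less the opposing 57 gives net 16, ≥ 15, so (e) meets the standard.
  Stage I.3 carried; the final stage is satisfied.
All stages carried — the appellant prevails on this issue.
— Issue II —
Stage II.1 — burden on appellant; standard: a clear and cogent showing (weight is at least 73).
    (f): 82 ≥ 73 [met]
  Stage II.1 is satisfied; the appellant continues to bear the burden.
Stage II.2 — burden on appellant; standard: a preponderance (weight is at least 48).
    (g): 57 − 3 = 54 ≥ 48 [met]
    (h): 58 ≥ 48 [met]
  Stage II.2 carried; the burden shifts to the department.
Stage II.3 — burden on department; standard: a preponderance (weight is at least 48).
    (i): 53 ≥ 48 [met]
  Stage II.3 carried; the final stage is satisfied.
With every stage satisfied, the department prevails on this issue.
— Issue III —
Stage III.1 (appellant, a heightened civil standard, weight is at least 78): (j) 67 < 78 — fails.
  The appellant does not carry Stage III.1.
So the department prevails on this issue.
Per-issue: Issue I → appellant; Issue II → department; Issue III → department. The appellant must prevail on at least one issue; overall, the appellant prevails.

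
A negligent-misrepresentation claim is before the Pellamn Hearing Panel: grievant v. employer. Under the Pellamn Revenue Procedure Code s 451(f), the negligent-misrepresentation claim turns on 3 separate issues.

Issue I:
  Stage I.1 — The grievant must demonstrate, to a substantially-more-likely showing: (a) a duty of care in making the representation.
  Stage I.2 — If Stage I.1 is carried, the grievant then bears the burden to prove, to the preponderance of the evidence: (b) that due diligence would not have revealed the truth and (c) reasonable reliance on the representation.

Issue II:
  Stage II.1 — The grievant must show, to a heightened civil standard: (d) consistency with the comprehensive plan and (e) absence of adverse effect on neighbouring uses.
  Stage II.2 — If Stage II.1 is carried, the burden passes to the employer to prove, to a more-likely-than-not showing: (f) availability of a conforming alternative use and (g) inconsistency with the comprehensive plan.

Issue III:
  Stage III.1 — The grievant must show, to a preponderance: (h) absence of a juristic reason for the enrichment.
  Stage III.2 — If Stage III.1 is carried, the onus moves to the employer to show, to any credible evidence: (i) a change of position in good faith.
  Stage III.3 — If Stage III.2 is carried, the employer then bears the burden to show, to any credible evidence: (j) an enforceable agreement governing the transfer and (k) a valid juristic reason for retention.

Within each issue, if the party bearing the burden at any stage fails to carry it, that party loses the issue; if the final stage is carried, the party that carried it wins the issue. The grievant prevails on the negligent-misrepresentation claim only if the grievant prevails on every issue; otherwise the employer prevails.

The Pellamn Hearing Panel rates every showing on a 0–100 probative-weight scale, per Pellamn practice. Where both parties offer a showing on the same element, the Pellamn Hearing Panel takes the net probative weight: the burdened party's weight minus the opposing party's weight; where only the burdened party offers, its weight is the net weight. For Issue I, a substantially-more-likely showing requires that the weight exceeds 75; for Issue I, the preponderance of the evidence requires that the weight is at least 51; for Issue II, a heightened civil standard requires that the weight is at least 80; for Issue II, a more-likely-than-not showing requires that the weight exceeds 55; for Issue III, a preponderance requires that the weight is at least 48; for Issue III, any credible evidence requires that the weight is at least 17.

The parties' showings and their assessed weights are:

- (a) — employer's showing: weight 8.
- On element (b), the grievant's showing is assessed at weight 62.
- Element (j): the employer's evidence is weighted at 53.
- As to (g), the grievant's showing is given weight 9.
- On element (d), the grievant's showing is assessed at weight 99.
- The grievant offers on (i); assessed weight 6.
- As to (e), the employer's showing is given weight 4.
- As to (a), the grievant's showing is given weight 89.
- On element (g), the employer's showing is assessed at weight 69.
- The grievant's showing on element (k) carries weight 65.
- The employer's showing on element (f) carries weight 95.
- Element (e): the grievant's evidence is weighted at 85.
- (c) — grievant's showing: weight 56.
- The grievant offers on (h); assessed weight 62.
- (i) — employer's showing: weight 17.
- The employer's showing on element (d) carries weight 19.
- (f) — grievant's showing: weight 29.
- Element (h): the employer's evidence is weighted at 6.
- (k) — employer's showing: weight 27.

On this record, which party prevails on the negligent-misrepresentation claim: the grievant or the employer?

employer

— Issue I —
At Stage I.1 the grievant must meet a substantially-more-likely showing (weight exceeds 75): on (a) the weight is 89 less the opposing 8 gives net 81, > 75, so (a) meets the standard.
  Stage I.1 is satisfied; the grievant continues to bear the burden.
At Stage I.2 the grievant must meet the preponderance of the evidence (weight is at least 51): on (b) the weight is 62, which does reach 51, so (b) meets the standard; on (c) the weight is 56, ≥ 51, so (c) meets the standard.
  All elements met at the final stage.
All stages carried — the grievant prevails on this issue.
— Issue II —
Stage II.1 — burden on grievant; standard: a heightened civil standard (weight is at least 80).
    (d): 99 − 19 = 80 ≥ 80 [met]
    (e): 85 − 4 = 81 ≥ 80 [met]
  The grievant carries Stage II.1; the employer now bears the burden.
Stage II.2 — burden on employer; standard: a more-likely-than-not showing (weight exceeds 55).
    (f): 95 − 29 = 66 > 55 [met]
    (g): 69 − 9 = 60 > 55 [met]
  The employer carries the last stage.
With every stage satisfied, the employer prevails on this issue.
— Issue III —
Stage III.1 (grievant, a preponderance, weight is at least 48): (h) net 62−6=56 ≥ 48 — meets.
  Stage III.1 is satisfied; the onus moves to the employer.
Stage III.2 (employer, any credible evidence, weight is at least 17): (i) net 17−6=11 < 17 — fails.
  Not every element is met, so the employer fails to carry Stage III.2.
So the grievant prevails on this issue.
Per-issue: Issue I → grievant; Issue II → employer; Issue III → grievant. The grievant must prevail on every issue; overall, the employer prevails.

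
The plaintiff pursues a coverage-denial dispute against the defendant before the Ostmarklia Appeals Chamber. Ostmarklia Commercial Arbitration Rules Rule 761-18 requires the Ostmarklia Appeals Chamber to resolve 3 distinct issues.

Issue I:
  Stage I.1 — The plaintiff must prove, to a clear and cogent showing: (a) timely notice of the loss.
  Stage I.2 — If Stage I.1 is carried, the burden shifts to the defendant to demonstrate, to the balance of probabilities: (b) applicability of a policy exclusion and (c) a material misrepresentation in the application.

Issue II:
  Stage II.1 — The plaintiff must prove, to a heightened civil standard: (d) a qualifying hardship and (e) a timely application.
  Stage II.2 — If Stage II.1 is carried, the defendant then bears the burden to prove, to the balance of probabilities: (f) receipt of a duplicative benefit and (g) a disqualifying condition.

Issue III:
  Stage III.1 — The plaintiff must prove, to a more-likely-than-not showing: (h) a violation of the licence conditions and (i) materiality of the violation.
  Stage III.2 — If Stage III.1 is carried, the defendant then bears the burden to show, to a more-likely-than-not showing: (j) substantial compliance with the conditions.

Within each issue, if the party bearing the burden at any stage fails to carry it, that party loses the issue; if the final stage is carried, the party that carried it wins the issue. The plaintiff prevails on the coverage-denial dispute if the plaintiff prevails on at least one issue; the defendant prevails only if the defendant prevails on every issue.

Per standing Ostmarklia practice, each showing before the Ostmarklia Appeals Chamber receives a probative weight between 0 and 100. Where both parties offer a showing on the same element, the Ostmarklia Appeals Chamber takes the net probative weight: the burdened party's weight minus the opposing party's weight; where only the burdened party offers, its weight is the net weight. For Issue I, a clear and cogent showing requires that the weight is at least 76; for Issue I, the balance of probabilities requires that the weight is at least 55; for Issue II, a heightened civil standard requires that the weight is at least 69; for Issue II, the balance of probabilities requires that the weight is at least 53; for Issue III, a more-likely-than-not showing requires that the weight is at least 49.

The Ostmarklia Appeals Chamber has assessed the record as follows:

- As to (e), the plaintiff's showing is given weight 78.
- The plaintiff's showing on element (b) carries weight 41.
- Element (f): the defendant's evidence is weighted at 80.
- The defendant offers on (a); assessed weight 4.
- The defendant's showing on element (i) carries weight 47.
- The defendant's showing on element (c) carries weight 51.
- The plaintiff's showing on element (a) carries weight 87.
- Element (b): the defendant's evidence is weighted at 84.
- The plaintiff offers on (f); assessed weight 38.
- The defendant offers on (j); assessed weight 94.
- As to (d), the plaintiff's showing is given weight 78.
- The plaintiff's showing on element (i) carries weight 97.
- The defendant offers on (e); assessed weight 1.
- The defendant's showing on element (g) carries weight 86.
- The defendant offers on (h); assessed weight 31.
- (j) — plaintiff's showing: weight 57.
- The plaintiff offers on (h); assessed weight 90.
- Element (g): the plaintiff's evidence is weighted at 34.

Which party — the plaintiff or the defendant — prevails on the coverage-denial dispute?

plaintiff

— Issue I —
Stage I.1 — burden on plaintiff; standard: a clear and cogent showing (weight is at least 76).
    (a): 87 − 4 = 83 ≥ 76 [met]
  Stage I.1 carried; the burden shifts to the defendant.
Stage I.2 — burden on defendant; standard: the balance of probabilities (weight is at least 55).
    (b): 84 − 41 = 43 < 55 [not met]
    (c): 51 < 55 [not met]
  Not every element is met, so the defendant fails to carry Stage I.2.
So the plaintiff prevails on this issue.
— Issue II —
Stage II.1 — burden on plaintiff; standard: a heightened civil standard (weight is at least 69).
    (d): 78 ≥ 69 [met]
    (e): 78 − 1 = 77 ≥ 69 [met]
  All elements met. The burden passes to the defendant.
Stage II.2 — burden on defendant; standard: the balance of probabilities (weight is at least 53).
    (f): 80 − 38 = 42 < 53 [not met]
    (g): 86 − 34 = 52 < 53 [not met]
  Not every element is met, so the defendant fails to carry Stage II.2.
The analysis ends at Stage II.2; the plaintiff prevails on this issue.
— Issue III —
Stage III.1 (plaintiff, a more-likely-than-not showing, weight is at least 49): (h) net 90−31=59 ≥ 49 — meets; (i) net 97−47=50 ≥ 49 — meets.
  Stage III.1 is satisfied; the onus moves to the defendant.
Stage III.2 (defendant, a more-likely-than-not showing, weight is at least 49): (j) net 94−57=37 < 49 — fails.
  The defendant does not carry Stage III.2.
So the plaintiff prevails on this issue.
Per-issue: Issue I → plaintiff; Issue II → plaintiff; Issue III → plaintiff. The plaintiff must prevail on at least one issue; overall, the plaintiff prevails.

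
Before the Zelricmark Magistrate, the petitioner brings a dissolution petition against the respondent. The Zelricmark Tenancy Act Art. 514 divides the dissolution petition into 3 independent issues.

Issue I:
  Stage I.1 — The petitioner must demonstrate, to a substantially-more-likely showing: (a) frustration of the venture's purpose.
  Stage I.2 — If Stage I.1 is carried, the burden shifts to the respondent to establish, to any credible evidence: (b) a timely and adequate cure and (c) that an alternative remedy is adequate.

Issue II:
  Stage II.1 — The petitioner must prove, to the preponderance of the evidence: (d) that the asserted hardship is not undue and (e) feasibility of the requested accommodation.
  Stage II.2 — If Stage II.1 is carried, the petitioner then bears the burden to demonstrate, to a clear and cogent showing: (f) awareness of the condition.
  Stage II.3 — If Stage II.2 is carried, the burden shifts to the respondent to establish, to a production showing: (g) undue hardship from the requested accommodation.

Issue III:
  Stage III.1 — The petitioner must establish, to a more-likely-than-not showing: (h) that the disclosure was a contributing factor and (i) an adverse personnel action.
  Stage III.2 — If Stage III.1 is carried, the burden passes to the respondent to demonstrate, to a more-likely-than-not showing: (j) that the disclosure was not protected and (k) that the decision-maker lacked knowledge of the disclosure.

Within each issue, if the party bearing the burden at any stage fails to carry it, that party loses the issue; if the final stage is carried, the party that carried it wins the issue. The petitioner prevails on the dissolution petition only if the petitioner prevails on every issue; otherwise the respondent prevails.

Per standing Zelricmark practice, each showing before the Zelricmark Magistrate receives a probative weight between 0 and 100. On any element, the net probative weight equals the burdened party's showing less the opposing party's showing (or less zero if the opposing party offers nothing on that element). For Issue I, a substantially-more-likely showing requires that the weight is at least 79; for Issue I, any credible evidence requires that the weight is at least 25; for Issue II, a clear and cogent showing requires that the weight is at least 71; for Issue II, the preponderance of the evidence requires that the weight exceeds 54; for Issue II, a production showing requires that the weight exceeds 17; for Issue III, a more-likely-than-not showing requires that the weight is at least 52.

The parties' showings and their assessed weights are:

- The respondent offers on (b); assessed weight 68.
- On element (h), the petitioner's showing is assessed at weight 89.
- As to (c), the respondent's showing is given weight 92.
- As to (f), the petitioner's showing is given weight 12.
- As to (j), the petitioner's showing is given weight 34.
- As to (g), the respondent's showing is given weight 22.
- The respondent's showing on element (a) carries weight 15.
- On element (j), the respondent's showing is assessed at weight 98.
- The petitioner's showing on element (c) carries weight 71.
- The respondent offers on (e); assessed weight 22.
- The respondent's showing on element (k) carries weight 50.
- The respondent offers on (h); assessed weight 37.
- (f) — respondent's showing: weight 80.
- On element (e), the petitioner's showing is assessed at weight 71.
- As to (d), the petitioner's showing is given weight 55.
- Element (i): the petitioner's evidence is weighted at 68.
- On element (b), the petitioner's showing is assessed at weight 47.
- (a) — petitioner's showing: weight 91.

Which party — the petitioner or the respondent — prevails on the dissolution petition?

— Issue I —
At Stage I.1 the petitioner must meet a substantially-more-likely showing (weight is at least 79): on (a) the weight is 91 less the opposing 15 gives net 76, which does not reach 79, so (a) does not meet the standard.
  The petitioner does not carry Stage I.1.
The analysis ends at Stage I.1; the respondent prevails on this issue.
— Issue II —
At Stage II.1 the petitioner must meet the preponderance of the evidence (weight exceeds 54): on (d) the weight is 55, > 54, so (d) meets the standard; on (e) the weight is 71 less the opposing 22 gives net 49, ≤ 54, so (e) does not meet the standard.
  Not every element is met, so the petitioner fails to carry Stage II.1.
So the respondent prevails on this issue.
— Issue III —
At Stage III.1 the petitioner must meet a more-likely-than-not showing (weight is at least 52): on (h) the weight is 89 less the opposing 37 gives net 52, ≥ 52, so (h) meets the standard; on (i) the weight is 68, which does reach 52, so (i) meets the standard.
  Stage III.1 is satisfied; the onus moves to the respondent.
At Stage III.2 the respondent must meet a more-likely-than-not showing (weight is at least 52): on (j) the weight is 98 less the opposing 34 gives net 64, which does reach 52, so (j) meets the standard; on (k) the weight is 50, which does not reach 52, so (k) does not meet the standard.
  Stage III.2 not carried; the respondent fails its burden.
So the petitioner prevails on this issue.
Per-issue: Issue I → respondent; Issue II → respondent; Issue III → petitioner. The petitioner must prevail on every issue; overall, the respondent prevails.

respondent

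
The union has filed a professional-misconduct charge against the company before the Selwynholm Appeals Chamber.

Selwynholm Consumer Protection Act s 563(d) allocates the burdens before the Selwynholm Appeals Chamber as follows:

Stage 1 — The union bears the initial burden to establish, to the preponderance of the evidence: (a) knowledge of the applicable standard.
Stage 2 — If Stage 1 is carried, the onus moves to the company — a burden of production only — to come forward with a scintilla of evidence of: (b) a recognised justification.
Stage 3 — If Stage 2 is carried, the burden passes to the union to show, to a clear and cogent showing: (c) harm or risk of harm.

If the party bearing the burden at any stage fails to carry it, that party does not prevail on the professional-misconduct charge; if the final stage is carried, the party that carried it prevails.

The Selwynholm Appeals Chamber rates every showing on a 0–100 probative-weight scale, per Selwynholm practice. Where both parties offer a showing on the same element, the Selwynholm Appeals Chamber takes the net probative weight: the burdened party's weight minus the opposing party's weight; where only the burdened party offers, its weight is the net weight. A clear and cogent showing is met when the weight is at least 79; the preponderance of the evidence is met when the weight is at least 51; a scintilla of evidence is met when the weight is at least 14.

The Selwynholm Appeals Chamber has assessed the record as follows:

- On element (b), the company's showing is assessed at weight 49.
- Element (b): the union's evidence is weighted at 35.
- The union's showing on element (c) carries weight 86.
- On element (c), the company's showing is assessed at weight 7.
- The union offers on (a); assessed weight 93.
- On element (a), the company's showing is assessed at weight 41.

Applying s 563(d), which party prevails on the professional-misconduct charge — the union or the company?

union

Stage 1 (union, the preponderance of the evidence, weight is at least 51): (a) net 93−41=52 ≥ 51 — meets.
  All elements met. The burden passes to the company.
Stage 2 (company, a scintilla of evidence, weight is at least 14): (b) net 49−35=14 ≥ 14 — meets.
  All elements met. The burden passes to the union.
Stage 3 (union, a clear and cogent showing, weight is at least 79): (c) net 86−7=79 ≥ 79 — meets.
  The union carries the last stage.
Every stage carried; the union prevails.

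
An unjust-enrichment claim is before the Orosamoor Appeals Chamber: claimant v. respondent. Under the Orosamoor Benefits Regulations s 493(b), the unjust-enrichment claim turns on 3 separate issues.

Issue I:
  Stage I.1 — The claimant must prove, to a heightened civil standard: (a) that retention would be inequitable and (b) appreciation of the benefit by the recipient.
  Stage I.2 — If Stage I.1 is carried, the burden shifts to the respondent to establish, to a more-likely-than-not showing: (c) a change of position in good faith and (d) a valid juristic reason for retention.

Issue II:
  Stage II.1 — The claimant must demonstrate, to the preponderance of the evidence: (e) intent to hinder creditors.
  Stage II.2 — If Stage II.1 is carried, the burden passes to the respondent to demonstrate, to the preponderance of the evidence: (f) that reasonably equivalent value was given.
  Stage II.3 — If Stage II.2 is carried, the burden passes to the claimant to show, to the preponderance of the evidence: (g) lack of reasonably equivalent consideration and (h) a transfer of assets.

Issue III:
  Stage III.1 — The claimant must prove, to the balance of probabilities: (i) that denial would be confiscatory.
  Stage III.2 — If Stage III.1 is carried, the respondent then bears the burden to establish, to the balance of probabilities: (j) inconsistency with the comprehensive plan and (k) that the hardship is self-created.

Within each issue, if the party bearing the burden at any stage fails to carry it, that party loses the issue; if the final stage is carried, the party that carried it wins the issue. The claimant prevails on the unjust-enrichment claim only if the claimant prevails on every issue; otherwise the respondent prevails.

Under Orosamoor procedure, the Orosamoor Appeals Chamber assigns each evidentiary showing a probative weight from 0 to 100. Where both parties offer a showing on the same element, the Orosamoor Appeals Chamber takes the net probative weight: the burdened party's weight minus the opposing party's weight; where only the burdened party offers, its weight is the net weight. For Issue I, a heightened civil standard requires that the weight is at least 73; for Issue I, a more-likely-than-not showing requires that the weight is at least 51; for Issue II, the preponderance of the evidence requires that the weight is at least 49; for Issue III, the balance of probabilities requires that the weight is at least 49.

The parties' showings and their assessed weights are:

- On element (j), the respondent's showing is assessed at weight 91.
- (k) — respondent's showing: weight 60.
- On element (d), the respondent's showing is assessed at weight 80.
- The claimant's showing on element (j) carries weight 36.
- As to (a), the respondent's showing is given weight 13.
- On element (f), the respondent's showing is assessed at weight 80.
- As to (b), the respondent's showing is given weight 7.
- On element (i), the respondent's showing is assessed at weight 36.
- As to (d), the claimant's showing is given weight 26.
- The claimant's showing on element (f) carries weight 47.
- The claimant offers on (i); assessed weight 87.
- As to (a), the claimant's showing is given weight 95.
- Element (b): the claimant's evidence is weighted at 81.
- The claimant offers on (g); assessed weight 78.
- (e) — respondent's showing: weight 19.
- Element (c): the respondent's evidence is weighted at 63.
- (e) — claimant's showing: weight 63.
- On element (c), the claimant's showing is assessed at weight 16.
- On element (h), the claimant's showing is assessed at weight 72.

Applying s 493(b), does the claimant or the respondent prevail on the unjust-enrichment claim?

— Issue I —
Stage I.1 — burden on claimant; standard: a heightened civil standard (weight is at least 73).
    (a): 95 − 13 = 82 ≥ 73 [met]
    (b): 81 − 7 = 74 ≥ 73 [met]
  Stage I.1 carried; the burden shifts to the respondent.
Stage I.2 — burden on respondent; standard: a more-likely-than-not showing (weight is at least 51).
    (c): 63 − 16 = 47 < 51 [not met]
    (d): 80 − 26 = 54 ≥ 51 [met]
  The respondent does not carry Stage I.2.
The claimant prevails on this issue.
— Issue II —
Stage II.1 — burden on claimant; standard: the preponderance of the evidence (weight is at least 49).
    (e): 63 − 19 = 44 < 49 [not met]
  Stage II.1 not carried; the claimant fails its burden.
The analysis ends at Stage II.1; the respondent prevails on this issue.
— Issue III —
Stage III.1 — burden on claimant; standard: the balance of probabilities (weight is at least 49).
    (i): 87 − 36 = 51 ≥ 49 [met]
  The claimant carries Stage III.1; the respondent now bears the burden.
Stage III.2 — burden on respondent; standard: the balance of probabilities (weight is at least 49).
    (j): 91 − 36 = 55 ≥ 49 [met]
    (k): 60 ≥ 49 [met]
  The respondent carries the last stage.
With every stage satisfied, the respondent prevails on this issue.
Per-issue: Issue I → claimant; Issue II → respondent; Issue III → respondent. The claimant must prevail on every issue; overall, the respondent prevails.

respondent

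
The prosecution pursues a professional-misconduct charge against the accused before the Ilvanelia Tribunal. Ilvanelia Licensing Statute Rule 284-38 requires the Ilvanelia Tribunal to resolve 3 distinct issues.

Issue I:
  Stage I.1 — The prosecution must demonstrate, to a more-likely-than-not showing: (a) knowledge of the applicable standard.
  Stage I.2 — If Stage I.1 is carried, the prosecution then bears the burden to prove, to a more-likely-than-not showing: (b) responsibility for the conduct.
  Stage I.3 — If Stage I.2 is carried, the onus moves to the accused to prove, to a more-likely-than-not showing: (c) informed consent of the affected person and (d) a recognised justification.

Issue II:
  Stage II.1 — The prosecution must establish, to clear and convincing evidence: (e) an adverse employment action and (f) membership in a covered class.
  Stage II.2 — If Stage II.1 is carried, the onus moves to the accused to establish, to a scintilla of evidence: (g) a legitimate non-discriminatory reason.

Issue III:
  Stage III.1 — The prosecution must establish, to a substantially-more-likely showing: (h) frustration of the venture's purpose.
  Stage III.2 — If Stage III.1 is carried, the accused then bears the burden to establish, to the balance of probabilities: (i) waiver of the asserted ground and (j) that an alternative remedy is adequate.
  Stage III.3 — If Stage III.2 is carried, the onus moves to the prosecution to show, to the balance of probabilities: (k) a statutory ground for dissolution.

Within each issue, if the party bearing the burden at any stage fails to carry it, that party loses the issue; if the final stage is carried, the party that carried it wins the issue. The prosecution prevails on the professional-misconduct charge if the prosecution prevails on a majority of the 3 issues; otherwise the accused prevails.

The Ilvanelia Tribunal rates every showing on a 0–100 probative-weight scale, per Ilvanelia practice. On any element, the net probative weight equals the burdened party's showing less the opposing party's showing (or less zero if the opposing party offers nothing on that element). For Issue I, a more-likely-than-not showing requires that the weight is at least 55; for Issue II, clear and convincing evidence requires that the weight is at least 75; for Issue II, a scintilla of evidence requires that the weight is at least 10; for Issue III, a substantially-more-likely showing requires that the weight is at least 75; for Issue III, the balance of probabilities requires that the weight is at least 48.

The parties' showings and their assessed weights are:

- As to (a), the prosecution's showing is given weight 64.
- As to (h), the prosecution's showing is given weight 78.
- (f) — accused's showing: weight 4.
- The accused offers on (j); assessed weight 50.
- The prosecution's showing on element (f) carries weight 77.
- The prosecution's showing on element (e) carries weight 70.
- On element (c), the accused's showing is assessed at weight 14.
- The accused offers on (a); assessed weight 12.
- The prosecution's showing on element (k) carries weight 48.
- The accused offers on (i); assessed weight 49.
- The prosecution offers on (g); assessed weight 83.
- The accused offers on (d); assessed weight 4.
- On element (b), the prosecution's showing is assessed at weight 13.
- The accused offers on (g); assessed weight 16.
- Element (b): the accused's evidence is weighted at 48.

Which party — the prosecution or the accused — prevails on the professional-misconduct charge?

— Issue I —
Stage I.1 (prosecution, a more-likely-than-not showing, weight is at least 55): (a) net 64−12=52 < 55 — fails.
  Stage I.1 not carried; the prosecution fails its burden.
The accused prevails on this issue.
— Issue II —
At Stage II.1 the prosecution must meet clear and convincing evidence (weight is at least 75): on (e) the weight is 70, which does not reach 75, so (e) does not meet the standard; on (f) the weight is 77 less the opposing 4 gives net 73, < 75, so (f) does not meet the standard.
  The prosecution does not carry Stage II.1.
The analysis ends at Stage II.1; the accused prevails on this issue.
— Issue III —
Stage III.1 — burden on prosecution; standard: a substantially-more-likely showing (weight is at least 75).
    (h): 78 ≥ 75 [met]
  All elements met. The burden passes to the accused.
Stage III.2 — burden on accused; standard: the balance of probabilities (weight is at least 48).
    (i): 49 ≥ 48 [met]
    (j): 50 ≥ 48 [met]
  Stage III.2 carried; the burden shifts to the prosecution.
Stage III.3 — burden on prosecution; standard: the balance of probabilities (weight is at least 48).
    (k): 48 ≥ 48 [met]
  Stage III.3 carried; the final stage is satisfied.
With every stage satisfied, the prosecution prevails on this issue.
Per-issue: Issue I → accused; Issue II → accused; Issue III → prosecution. The prosecution must prevail on a majority of issues; overall, the accused prevails.

accused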